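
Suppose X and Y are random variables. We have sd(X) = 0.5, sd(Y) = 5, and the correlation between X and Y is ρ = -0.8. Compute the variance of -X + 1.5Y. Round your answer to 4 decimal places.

62.5000

Var(X) = (0.5)² = 0.25;  Var(Y) = (5)² = 25
Cov(X,Y) = ρ·sd(X)·sd(Y) = -0.8·0.5·5 = -2
Var(-X + 1.5Y) = (-1)²·Var(X) + (1.5)²·Var(Y) + 2·(-1)·(1.5)·Cov(X,Y)
= 1·0.25 + 2.25·25 + -3·-2 = 62.5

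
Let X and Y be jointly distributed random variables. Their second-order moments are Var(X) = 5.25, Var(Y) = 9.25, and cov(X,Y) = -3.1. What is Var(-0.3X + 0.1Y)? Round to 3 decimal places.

Var(-0.3X + 0.1Y) = (-0.3)²·Var(X) + (0.1)²·Var(Y) + 2·(-0.3)·(0.1)·cov(X,Y)
= 0.09·5.25 + 0.01·9.25 + -0.06·-3.1 = 0.751

0.751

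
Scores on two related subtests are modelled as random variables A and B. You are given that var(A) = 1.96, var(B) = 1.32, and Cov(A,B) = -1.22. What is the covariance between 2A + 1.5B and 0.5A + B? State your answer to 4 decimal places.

0.5850

Cov(2A + 1.5B, 0.5A + B) = (2)(0.5)var(A) + (1.5)(1)var(B) + [(2)(1) + (1.5)(0.5)]Cov(A,B)
= 1·1.96 + 1.5·1.32 + 2.75·-1.22 = 0.585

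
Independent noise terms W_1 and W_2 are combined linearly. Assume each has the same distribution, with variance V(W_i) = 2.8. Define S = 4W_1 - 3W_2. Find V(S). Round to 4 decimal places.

By independence, V(S) = (4)²V(W_1) + (-3)²V(W_2)
= (4)²·2.8 + (-3)²·2.8 = 70

70.0000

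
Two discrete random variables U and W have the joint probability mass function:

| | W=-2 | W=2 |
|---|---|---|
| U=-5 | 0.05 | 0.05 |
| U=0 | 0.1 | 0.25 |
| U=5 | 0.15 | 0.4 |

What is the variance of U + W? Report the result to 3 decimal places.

E[U] = 2.25,  E[W] = 0.8,  E[UW] = 2.5
V(U) = 16.25 − (2.25)² = 11.1875;  V(W) = 4 − (0.8)² = 3.36
cov(U,W) = 2.5 − (2.25)(0.8) = 0.7
V(U + W) = (1)²·11.1875 + (1)²·3.36 + 2·(1)·(1)·0.7 = 15.9475

15.948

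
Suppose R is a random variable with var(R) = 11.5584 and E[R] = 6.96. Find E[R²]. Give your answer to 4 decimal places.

60.0000

E[R²] = var(R) + (E[R])² = 11.5584 + (6.96)² = 60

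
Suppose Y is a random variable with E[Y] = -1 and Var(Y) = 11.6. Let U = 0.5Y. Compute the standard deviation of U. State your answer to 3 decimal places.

Var(0.5Y) = (0.5)²·11.6 = 2.9
σ(U) = √2.9 ≈ 1.703

1.703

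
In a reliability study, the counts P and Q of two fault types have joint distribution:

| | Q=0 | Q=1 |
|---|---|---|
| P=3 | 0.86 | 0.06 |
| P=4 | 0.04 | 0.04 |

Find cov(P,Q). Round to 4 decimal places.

E[P] = 3.08,  E[Q] = 0.1
E[PQ] = 0.34
cov(P,Q) = E[PQ] − E[P]E[Q] = 0.34 − (3.08)(0.1) = 0.032

0.0320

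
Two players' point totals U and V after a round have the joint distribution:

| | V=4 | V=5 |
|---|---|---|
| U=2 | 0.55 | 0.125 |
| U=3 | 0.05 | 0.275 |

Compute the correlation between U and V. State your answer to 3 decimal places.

0.632

E[U] = 2.325,  E[V] = 4.4
E[UV] = 10.375
Cov(U,V) = E[UV] − E[U]E[V] = 10.375 − (2.325)(4.4) = 0.145
Var(U) = 0.219375,  Var(V) = 0.24
ρ = 0.145 / √(0.219375·0.24) ≈ 0.632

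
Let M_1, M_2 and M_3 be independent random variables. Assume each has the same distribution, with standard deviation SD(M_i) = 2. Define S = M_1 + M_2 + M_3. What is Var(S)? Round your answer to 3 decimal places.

Var(M_i) = (2)² = 4
By independence, Var(S) = (1)²Var(M_1) + (1)²Var(M_2) + (1)²Var(M_3)
= (1)²·4 + (1)²·4 + (1)²·4 = 12

12.000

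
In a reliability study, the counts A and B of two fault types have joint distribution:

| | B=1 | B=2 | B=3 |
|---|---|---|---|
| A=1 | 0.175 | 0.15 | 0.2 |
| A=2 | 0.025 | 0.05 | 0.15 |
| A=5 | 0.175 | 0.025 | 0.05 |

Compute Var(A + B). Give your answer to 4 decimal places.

2.6875

E[A] = 2.225,  E[B] = 2.025,  E[AB] = 4.1
Var(A) = 7.675 − (2.225)² = 2.724375;  Var(B) = 4.875 − (2.025)² = 0.774375
Cov(A,B) = 4.1 − (2.225)(2.025) = -0.405625
Var(A + B) = (1)²·2.724375 + (1)²·0.774375 + 2·(1)·(1)·-0.405625 = 2.6875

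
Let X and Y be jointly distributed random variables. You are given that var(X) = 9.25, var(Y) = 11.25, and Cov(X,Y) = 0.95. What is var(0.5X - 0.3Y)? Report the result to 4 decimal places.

3.0400

var(0.5X - 0.3Y) = (0.5)²·var(X) + (-0.3)²·var(Y) + 2·(0.5)·(-0.3)·Cov(X,Y)
= 0.25·9.25 + 0.09·11.25 + -0.3·0.95 = 3.04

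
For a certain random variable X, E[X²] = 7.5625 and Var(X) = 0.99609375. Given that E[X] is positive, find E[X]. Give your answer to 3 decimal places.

(E[X])² = E[X²] − Var(X) = 7.5625 − 0.99609375 = 6.56640625
E[X] = √6.56640625 = 2.5625

2.563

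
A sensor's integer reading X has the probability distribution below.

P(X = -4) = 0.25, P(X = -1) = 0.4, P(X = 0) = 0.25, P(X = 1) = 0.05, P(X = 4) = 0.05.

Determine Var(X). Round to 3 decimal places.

E[X] = (-4)(0.25) + (-1)(0.4) + (0)(0.25) + (1)(0.05) + (4)(0.05) = -1.15
E[X²] = (-4)²(0.25) + (-1)²(0.4) + (0)²(0.25) + (1)²(0.05) + (4)²(0.05) = 5.25
Var(X) = E[X²] − (E[X])² = 5.25 − (-1.15)² = 3.9275

3.928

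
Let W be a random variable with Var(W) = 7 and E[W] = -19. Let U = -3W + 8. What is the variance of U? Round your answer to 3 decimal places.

Var(-3W + 8) = (-3)²·Var(W) = 9·7 = 63

63.000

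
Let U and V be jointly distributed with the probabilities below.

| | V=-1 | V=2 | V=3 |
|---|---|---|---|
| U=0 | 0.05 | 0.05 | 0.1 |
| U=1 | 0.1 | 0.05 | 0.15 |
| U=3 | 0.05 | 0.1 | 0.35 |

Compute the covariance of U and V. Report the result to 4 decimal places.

E[U] = 1.8,  E[V] = 2
E[UV] = 4.05
cov(U,V) = E[UV] − E[U]E[V] = 4.05 − (1.8)(2) = 0.45

0.4500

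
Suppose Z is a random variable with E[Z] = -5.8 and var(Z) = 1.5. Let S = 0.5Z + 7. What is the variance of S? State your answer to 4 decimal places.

var(0.5Z + 7) = (0.5)²·var(Z) = 0.25·1.5 = 0.375

0.3750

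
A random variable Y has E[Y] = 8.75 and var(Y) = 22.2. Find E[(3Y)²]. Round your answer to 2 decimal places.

E[3Y] = 3·8.75 = 26.25
var(3Y) = (3)²·22.2 = 199.8
E[(3Y)²] = var((3Y)) + (E[(3Y)])² = 199.8 + (26.25)² = 888.8625

888.86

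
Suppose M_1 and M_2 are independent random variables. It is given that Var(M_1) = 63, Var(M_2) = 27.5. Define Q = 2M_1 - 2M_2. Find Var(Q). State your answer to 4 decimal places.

362.0000

By independence, Var(Q) = (2)²Var(M_1) + (-2)²Var(M_2)
= (2)²·63 + (-2)²·27.5 = 362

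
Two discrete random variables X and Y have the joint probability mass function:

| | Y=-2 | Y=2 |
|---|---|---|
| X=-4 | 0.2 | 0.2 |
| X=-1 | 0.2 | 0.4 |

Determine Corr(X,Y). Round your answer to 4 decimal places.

0.1667

E[X] = -2.2,  E[Y] = 0.4
E[XY] = -0.4
cov(X,Y) = E[XY] − E[X]E[Y] = -0.4 − (-2.2)(0.4) = 0.48
Var(X) = 2.16,  Var(Y) = 3.84
ρ = 0.48 / √(2.16·3.84) ≈ 0.1667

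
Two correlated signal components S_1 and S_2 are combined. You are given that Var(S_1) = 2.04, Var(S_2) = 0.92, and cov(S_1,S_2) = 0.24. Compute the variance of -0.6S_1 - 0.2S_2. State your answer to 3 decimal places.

0.829

Var(-0.6S_1 - 0.2S_2) = (-0.6)²·Var(S_1) + (-0.2)²·Var(S_2) + 2·(-0.6)·(-0.2)·cov(S_1,S_2)
= 0.36·2.04 + 0.04·0.92 + 0.24·0.24 = 0.8288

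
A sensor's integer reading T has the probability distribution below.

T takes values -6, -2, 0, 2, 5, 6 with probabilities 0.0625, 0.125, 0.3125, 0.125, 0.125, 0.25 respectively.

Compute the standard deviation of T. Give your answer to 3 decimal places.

E[T] = (-6)(0.0625) + (-2)(0.125) + (0)(0.3125) + (2)(0.125) + (5)(0.125) + (6)(0.25) = 1.75
E[T²] = (-6)²(0.0625) + (-2)²(0.125) + (0)²(0.3125) + (2)²(0.125) + (5)²(0.125) + (6)²(0.25) = 15.375
var(T) = E[T²] − (E[T])² = 15.375 − (1.75)² = 12.3125
sd(T) = √12.3125 ≈ 3.509

3.509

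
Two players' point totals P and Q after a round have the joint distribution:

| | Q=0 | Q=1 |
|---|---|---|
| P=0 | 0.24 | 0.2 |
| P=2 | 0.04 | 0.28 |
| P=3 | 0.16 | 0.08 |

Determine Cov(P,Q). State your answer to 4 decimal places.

0.0384

E[P] = 1.36,  E[Q] = 0.56
E[PQ] = 0.8
Cov(P,Q) = E[PQ] − E[P]E[Q] = 0.8 − (1.36)(0.56) = 0.0384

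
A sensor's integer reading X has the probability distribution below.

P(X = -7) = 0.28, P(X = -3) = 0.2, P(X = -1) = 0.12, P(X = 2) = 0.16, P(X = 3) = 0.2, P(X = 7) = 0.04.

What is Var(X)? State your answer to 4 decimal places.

17.8496

E[X] = (-7)(0.28) + (-3)(0.2) + (-1)(0.12) + (2)(0.16) + (3)(0.2) + (7)(0.04) = -1.48
E[X²] = (-7)²(0.28) + (-3)²(0.2) + (-1)²(0.12) + (2)²(0.16) + (3)²(0.2) + (7)²(0.04) = 20.04
Var(X) = E[X²] − (E[X])² = 20.04 − (-1.48)² = 17.8496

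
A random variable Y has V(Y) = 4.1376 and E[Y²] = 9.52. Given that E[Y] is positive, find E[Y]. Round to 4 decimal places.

(E[Y])² = E[Y²] − V(Y) = 9.52 − 4.1376 = 5.3824
E[Y] = √5.3824 = 2.32

2.3200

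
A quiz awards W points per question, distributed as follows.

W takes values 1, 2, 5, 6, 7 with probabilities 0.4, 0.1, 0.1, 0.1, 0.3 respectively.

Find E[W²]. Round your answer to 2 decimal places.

E[W²] = (1)²(0.4) + (2)²(0.1) + (5)²(0.1) + (6)²(0.1) + (7)²(0.3) = 21.6

21.60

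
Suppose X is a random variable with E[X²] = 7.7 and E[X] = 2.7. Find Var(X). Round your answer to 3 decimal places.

Var(X) = 7.7 − (2.7)² = 0.41

0.410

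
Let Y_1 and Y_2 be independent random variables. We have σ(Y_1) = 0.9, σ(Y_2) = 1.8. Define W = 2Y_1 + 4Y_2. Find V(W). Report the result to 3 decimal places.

V(Y_1) = 0.81, V(Y_2) = 3.24
By independence, V(W) = (2)²V(Y_1) + (4)²V(Y_2)
= (2)²·0.81 + (4)²·3.24 = 55.08

55.080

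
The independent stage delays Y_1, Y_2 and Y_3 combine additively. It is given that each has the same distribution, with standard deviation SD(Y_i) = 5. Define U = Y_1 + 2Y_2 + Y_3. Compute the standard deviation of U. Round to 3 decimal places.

12.247

V(Y_i) = (5)² = 25
By independence, V(U) = (1)²V(Y_1) + (2)²V(Y_2) + (1)²V(Y_3)
= (1)²·25 + (2)²·25 + (1)²·25 = 150
SD(U) = √150 ≈ 12.247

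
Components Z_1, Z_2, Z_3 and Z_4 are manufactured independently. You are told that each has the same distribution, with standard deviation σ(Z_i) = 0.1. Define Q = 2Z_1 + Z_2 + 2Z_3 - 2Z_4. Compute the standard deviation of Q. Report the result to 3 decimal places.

0.361

var(Z_i) = (0.1)² = 0.01
By independence, var(Q) = (2)²var(Z_1) + (1)²var(Z_2) + (2)²var(Z_3) + (-2)²var(Z_4)
= (2)²·0.01 + (1)²·0.01 + (2)²·0.01 + (-2)²·0.01 = 0.13
σ(Q) = √0.13 ≈ 0.361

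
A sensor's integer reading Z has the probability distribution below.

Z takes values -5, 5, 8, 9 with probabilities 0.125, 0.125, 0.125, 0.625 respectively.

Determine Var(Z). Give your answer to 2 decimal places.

E[Z] = (-5)(0.125) + (5)(0.125) + (8)(0.125) + (9)(0.625) = 6.625
E[Z²] = (-5)²(0.125) + (5)²(0.125) + (8)²(0.125) + (9)²(0.625) = 64.875
Var(Z) = E[Z²] − (E[Z])² = 64.875 − (6.625)² = 20.984375

20.98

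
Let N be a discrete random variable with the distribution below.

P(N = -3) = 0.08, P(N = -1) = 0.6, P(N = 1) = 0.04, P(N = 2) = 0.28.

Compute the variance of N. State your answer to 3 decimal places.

2.422

E[N] = (-3)(0.08) + (-1)(0.6) + (1)(0.04) + (2)(0.28) = -0.24
E[N²] = (-3)²(0.08) + (-1)²(0.6) + (1)²(0.04) + (2)²(0.28) = 2.48
var(N) = E[N²] − (E[N])² = 2.48 − (-0.24)² = 2.4224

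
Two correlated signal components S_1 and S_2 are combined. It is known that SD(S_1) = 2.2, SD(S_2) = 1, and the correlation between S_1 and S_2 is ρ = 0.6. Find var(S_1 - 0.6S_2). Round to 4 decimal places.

3.6160

var(S_1) = (2.2)² = 4.84;  var(S_2) = (1)² = 1
Cov(S_1,S_2) = ρ·SD(S_1)·SD(S_2) = 0.6·2.2·1 = 1.32
var(S_1 - 0.6S_2) = (1)²·var(S_1) + (-0.6)²·var(S_2) + 2·(1)·(-0.6)·Cov(S_1,S_2)
= 1·4.84 + 0.36·1 + -1.2·1.32 = 3.616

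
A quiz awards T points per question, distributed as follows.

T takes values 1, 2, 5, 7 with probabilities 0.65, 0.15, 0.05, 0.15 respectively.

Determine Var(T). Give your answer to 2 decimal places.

4.79

E[T] = (1)(0.65) + (2)(0.15) + (5)(0.05) + (7)(0.15) = 2.25
E[T²] = (1)²(0.65) + (2)²(0.15) + (5)²(0.05) + (7)²(0.15) = 9.85
Var(T) = E[T²] − (E[T])² = 9.85 − (2.25)² = 4.7875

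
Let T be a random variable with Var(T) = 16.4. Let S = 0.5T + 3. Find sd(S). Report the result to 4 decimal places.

Var(0.5T + 3) = (0.5)²·16.4 = 4.1
sd(S) = √4.1 ≈ 2.0248

2.0248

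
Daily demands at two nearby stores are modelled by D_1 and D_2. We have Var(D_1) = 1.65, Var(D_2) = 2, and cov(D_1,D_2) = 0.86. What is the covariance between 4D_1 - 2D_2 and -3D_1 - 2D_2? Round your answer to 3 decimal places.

-13.520

cov(4D_1 - 2D_2, -3D_1 - 2D_2) = (4)(-3)Var(D_1) + (-2)(-2)Var(D_2) + [(4)(-2) + (-2)(-3)]cov(D_1,D_2)
= -12·1.65 + 4·2 + -2·0.86 = -13.52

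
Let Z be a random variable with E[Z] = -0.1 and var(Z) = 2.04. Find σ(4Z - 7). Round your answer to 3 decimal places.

var(4Z - 7) = (4)²·2.04 = 32.64
σ(4Z - 7) = √32.64 ≈ 5.713

5.713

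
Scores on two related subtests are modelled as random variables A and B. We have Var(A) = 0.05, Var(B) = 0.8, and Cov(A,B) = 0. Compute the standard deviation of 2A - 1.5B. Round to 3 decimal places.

1.414

Var(2A - 1.5B) = (2)²·Var(A) + (-1.5)²·Var(B) + 2·(2)·(-1.5)·Cov(A,B)
= 4·0.05 + 2.25·0.8 + -6·0 = 2
σ(2A - 1.5B) = √2 ≈ 1.414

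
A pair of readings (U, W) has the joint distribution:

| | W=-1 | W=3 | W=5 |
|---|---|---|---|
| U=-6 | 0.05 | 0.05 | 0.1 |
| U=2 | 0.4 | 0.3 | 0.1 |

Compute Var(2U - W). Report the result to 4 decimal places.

55.9600

E[U] = 0.4,  E[W] = 1.6,  E[UW] = -1.6
Var(U) = 10.4 − (0.4)² = 10.24;  Var(W) = 8.6 − (1.6)² = 6.04
Cov(U,W) = -1.6 − (0.4)(1.6) = -2.24
Var(2U - W) = (2)²·10.24 + (-1)²·6.04 + 2·(2)·(-1)·-2.24 = 55.96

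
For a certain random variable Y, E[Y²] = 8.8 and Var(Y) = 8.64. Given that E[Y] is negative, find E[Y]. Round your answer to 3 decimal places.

-0.400

(E[Y])² = E[Y²] − Var(Y) = 8.8 − 8.64 = 0.16
E[Y] = −√0.16 = -0.4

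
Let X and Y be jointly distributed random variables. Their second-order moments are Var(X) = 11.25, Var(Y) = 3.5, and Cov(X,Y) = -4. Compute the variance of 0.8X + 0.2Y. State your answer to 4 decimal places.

Var(0.8X + 0.2Y) = (0.8)²·Var(X) + (0.2)²·Var(Y) + 2·(0.8)·(0.2)·Cov(X,Y)
= 0.64·11.25 + 0.04·3.5 + 0.32·-4 = 6.06

6.0600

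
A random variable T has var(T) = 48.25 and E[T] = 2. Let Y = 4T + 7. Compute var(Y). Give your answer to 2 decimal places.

var(4T + 7) = (4)²·var(T) = 16·48.25 = 772

772.00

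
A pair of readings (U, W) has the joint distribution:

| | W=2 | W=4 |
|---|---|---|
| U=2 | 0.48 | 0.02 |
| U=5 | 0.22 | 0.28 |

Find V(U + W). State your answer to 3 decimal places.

4.650

E[U] = 3.5,  E[W] = 2.6,  E[UW] = 9.88
V(U) = 14.5 − (3.5)² = 2.25;  V(W) = 7.6 − (2.6)² = 0.84
Cov(U,W) = 9.88 − (3.5)(2.6) = 0.78
V(U + W) = (1)²·2.25 + (1)²·0.84 + 2·(1)·(1)·0.78 = 4.65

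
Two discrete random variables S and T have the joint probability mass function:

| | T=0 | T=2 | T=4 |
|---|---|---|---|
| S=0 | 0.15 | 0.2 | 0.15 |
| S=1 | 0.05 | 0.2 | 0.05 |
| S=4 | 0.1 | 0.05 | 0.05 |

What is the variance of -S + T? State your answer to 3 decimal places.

E[S] = 1.1,  E[T] = 1.9,  E[ST] = 1.8
var(S) = 3.5 − (1.1)² = 2.29;  var(T) = 5.8 − (1.9)² = 2.19
Cov(S,T) = 1.8 − (1.1)(1.9) = -0.29
var(-S + T) = (-1)²·2.29 + (1)²·2.19 + 2·(-1)·(1)·-0.29 = 5.06

5.060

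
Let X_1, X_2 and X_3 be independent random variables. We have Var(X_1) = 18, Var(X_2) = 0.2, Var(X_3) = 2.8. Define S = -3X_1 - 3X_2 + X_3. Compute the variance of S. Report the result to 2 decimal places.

By independence, Var(S) = (-3)²Var(X_1) + (-3)²Var(X_2) + (1)²Var(X_3)
= (-3)²·18 + (-3)²·0.2 + (1)²·2.8 = 166.6

166.60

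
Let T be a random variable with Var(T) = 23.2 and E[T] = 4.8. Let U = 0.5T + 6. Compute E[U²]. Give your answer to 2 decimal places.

76.36

E[0.5T + 6] = 0.5·4.8 + 6 = 8.4
Var(0.5T + 6) = (0.5)²·23.2 = 5.8
E[U²] = Var(U) + (E[U])² = 5.8 + (8.4)² = 76.36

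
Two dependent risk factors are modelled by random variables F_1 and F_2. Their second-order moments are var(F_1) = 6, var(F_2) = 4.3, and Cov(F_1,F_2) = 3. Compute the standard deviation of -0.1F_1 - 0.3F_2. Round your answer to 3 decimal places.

0.792

var(-0.1F_1 - 0.3F_2) = (-0.1)²·var(F_1) + (-0.3)²·var(F_2) + 2·(-0.1)·(-0.3)·Cov(F_1,F_2)
= 0.01·6 + 0.09·4.3 + 0.06·3 = 0.627
σ(-0.1F_1 - 0.3F_2) = √0.627 ≈ 0.792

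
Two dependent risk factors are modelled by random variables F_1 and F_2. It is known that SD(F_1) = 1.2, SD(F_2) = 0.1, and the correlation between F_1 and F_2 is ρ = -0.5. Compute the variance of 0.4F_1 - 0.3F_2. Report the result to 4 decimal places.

0.2457

Var(F_1) = (1.2)² = 1.44;  Var(F_2) = (0.1)² = 0.01
Cov(F_1,F_2) = ρ·SD(F_1)·SD(F_2) = -0.5·1.2·0.1 = -0.06
Var(0.4F_1 - 0.3F_2) = (0.4)²·Var(F_1) + (-0.3)²·Var(F_2) + 2·(0.4)·(-0.3)·Cov(F_1,F_2)
= 0.16·1.44 + 0.09·0.01 + -0.24·-0.06 = 0.2457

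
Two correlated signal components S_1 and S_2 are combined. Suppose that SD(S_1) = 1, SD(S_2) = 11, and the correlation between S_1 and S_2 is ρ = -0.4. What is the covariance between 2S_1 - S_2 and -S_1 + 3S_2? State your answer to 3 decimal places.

-395.800

Var(S_1) = (1)² = 1;  Var(S_2) = (11)² = 121
cov(S_1,S_2) = ρ·SD(S_1)·SD(S_2) = -0.4·1·11 = -4.4
cov(2S_1 - S_2, -S_1 + 3S_2) = (2)(-1)Var(S_1) + (-1)(3)Var(S_2) + [(2)(3) + (-1)(-1)]cov(S_1,S_2)
= -2·1 + -3·121 + 7·-4.4 = -395.8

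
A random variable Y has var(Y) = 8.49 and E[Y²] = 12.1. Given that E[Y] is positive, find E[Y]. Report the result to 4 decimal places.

1.9000

(E[Y])² = E[Y²] − var(Y) = 12.1 − 8.49 = 3.61
E[Y] = √3.61 = 1.9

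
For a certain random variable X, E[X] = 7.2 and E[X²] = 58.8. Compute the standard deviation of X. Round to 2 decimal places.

2.64

var(X) = 58.8 − (7.2)² = 6.96
sd(X) = √6.96 ≈ 2.64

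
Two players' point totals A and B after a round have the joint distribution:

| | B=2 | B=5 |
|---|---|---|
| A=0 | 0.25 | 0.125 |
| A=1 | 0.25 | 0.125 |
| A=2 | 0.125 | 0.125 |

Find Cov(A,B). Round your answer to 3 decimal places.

E[A] = 0.875,  E[B] = 3.125
E[AB] = 2.875
Cov(A,B) = E[AB] − E[A]E[B] = 2.875 − (0.875)(3.125) = 0.140625

0.141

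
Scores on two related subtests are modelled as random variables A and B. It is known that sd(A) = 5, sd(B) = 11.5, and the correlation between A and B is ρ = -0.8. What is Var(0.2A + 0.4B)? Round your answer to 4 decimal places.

14.8000

Var(A) = (5)² = 25;  Var(B) = (11.5)² = 132.25
Cov(A,B) = ρ·sd(A)·sd(B) = -0.8·5·11.5 = -46
Var(0.2A + 0.4B) = (0.2)²·Var(A) + (0.4)²·Var(B) + 2·(0.2)·(0.4)·Cov(A,B)
= 0.04·25 + 0.16·132.25 + 0.16·-46 = 14.8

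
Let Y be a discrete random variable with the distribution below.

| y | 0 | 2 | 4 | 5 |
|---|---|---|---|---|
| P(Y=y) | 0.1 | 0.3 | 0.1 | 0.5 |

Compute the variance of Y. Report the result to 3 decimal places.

3.050

E[Y] = (0)(0.1) + (2)(0.3) + (4)(0.1) + (5)(0.5) = 3.5
E[Y²] = (0)²(0.1) + (2)²(0.3) + (4)²(0.1) + (5)²(0.5) = 15.3
var(Y) = E[Y²] − (E[Y])² = 15.3 − (3.5)² = 3.05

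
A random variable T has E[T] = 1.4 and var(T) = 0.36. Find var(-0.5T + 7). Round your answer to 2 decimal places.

var(-0.5T + 7) = (-0.5)²·var(T) = 0.25·0.36 = 0.09

0.09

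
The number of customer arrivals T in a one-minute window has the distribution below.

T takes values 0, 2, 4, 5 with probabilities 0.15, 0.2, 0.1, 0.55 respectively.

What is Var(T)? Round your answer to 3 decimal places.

E[T] = (0)(0.15) + (2)(0.2) + (4)(0.1) + (5)(0.55) = 3.55
E[T²] = (0)²(0.15) + (2)²(0.2) + (4)²(0.1) + (5)²(0.55) = 16.15
Var(T) = E[T²] − (E[T])² = 16.15 − (3.55)² = 3.5475

3.548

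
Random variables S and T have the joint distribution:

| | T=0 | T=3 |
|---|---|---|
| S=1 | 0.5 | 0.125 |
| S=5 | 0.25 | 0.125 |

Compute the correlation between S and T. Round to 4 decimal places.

0.1491

E[S] = 2.5,  E[T] = 0.75
E[ST] = 2.25
Cov(S,T) = E[ST] − E[S]E[T] = 2.25 − (2.5)(0.75) = 0.375
Var(S) = 3.75,  Var(T) = 1.6875
ρ = 0.375 / √(3.75·1.6875) ≈ 0.1491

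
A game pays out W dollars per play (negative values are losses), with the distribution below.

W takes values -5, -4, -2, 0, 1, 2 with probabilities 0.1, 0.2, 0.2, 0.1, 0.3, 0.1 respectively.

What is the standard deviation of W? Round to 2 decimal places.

2.40

E[W] = (-5)(0.1) + (-4)(0.2) + (-2)(0.2) + (0)(0.1) + (1)(0.3) + (2)(0.1) = -1.2
E[W²] = (-5)²(0.1) + (-4)²(0.2) + (-2)²(0.2) + (0)²(0.1) + (1)²(0.3) + (2)²(0.1) = 7.2
Var(W) = E[W²] − (E[W])² = 7.2 − (-1.2)² = 5.76
SD(W) = √5.76 ≈ 2.40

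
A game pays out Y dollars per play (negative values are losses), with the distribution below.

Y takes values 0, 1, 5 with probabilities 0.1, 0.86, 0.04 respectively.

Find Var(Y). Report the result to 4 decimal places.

E[Y] = (0)(0.1) + (1)(0.86) + (5)(0.04) = 1.06
E[Y²] = (0)²(0.1) + (1)²(0.86) + (5)²(0.04) = 1.86
Var(Y) = E[Y²] − (E[Y])² = 1.86 − (1.06)² = 0.7364

0.7364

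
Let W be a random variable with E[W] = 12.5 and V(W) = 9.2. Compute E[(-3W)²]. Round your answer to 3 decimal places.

E[-3W] = -3·12.5 = -37.5
V(-3W) = (-3)²·9.2 = 82.8
E[(-3W)²] = V((-3W)) + (E[(-3W)])² = 82.8 + (-37.5)² = 1489.05

1489.050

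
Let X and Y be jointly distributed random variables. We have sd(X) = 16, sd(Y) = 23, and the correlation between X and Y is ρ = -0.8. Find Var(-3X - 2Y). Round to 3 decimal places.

887.200

Var(X) = (16)² = 256;  Var(Y) = (23)² = 529
cov(X,Y) = ρ·sd(X)·sd(Y) = -0.8·16·23 = -294.4
Var(-3X - 2Y) = (-3)²·Var(X) + (-2)²·Var(Y) + 2·(-3)·(-2)·cov(X,Y)
= 9·256 + 4·529 + 12·-294.4 = 887.2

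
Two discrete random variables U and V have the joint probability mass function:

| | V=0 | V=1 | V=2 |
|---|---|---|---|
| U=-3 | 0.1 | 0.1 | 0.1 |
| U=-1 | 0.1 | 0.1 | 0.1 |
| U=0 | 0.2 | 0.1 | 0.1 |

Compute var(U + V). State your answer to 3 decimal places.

2.010

E[U] = -1.2,  E[V] = 0.9,  E[UV] = -1.2
var(U) = 3 − (-1.2)² = 1.56;  var(V) = 1.5 − (0.9)² = 0.69
cov(U,V) = -1.2 − (-1.2)(0.9) = -0.12
var(U + V) = (1)²·1.56 + (1)²·0.69 + 2·(1)·(1)·-0.12 = 2.01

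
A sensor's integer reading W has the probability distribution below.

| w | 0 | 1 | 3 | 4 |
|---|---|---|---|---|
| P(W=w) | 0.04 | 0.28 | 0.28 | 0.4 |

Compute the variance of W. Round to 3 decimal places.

E[W] = (0)(0.04) + (1)(0.28) + (3)(0.28) + (4)(0.4) = 2.72
E[W²] = (0)²(0.04) + (1)²(0.28) + (3)²(0.28) + (4)²(0.4) = 9.2
Var(W) = E[W²] − (E[W])² = 9.2 − (2.72)² = 1.8016

1.802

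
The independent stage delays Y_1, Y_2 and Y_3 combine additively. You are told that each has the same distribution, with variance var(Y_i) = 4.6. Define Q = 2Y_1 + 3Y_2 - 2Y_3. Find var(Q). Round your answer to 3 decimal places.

78.200

By independence, var(Q) = (2)²var(Y_1) + (3)²var(Y_2) + (-2)²var(Y_3)
= (2)²·4.6 + (3)²·4.6 + (-2)²·4.6 = 78.2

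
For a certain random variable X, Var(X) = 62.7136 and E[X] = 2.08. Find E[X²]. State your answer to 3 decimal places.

67.040

E[X²] = Var(X) + (E[X])² = 62.7136 + (2.08)² = 67.04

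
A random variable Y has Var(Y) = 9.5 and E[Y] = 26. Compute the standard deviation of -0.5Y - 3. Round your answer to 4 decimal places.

1.5411

Var(-0.5Y - 3) = (-0.5)²·9.5 = 2.375
σ(-0.5Y - 3) = √2.375 ≈ 1.5411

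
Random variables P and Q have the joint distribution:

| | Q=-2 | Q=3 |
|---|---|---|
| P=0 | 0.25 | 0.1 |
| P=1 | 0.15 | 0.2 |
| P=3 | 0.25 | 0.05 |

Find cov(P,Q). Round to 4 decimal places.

E[P] = 1.25,  E[Q] = -0.25
E[PQ] = -0.75
cov(P,Q) = E[PQ] − E[P]E[Q] = -0.75 − (1.25)(-0.25) = -0.4375

-0.4375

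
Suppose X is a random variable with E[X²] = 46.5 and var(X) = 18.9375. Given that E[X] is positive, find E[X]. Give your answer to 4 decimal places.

(E[X])² = E[X²] − var(X) = 46.5 − 18.9375 = 27.5625
E[X] = √27.5625 = 5.25

5.2500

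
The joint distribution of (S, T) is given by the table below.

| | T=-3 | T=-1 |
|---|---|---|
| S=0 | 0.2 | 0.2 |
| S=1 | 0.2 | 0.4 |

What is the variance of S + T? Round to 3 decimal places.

E[S] = 0.6,  E[T] = -1.8,  E[ST] = -1
V(S) = 0.6 − (0.6)² = 0.24;  V(T) = 4.2 − (-1.8)² = 0.96
Cov(S,T) = -1 − (0.6)(-1.8) = 0.08
V(S + T) = (1)²·0.24 + (1)²·0.96 + 2·(1)·(1)·0.08 = 1.36

1.360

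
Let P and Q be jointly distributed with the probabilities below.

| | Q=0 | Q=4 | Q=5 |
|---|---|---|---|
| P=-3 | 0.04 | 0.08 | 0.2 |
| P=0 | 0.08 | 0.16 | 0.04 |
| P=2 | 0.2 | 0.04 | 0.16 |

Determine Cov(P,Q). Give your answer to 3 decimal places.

-1.541

E[P] = -0.16,  E[Q] = 3.12
E[PQ] = -2.04
Cov(P,Q) = E[PQ] − E[P]E[Q] = -2.04 − (-0.16)(3.12) = -1.5408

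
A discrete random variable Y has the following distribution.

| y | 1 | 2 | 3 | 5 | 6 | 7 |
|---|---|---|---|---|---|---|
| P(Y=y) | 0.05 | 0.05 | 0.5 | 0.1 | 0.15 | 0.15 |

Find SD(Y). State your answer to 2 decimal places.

1.79

E[Y] = (1)(0.05) + (2)(0.05) + (3)(0.5) + (5)(0.1) + (6)(0.15) + (7)(0.15) = 4.1
E[Y²] = (1)²(0.05) + (2)²(0.05) + (3)²(0.5) + (5)²(0.1) + (6)²(0.15) + (7)²(0.15) = 20
Var(Y) = E[Y²] − (E[Y])² = 20 − (4.1)² = 3.19
SD(Y) = √3.19 ≈ 1.79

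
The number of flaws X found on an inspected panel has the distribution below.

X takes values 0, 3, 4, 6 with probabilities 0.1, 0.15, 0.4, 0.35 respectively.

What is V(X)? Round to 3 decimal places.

E[X] = (0)(0.1) + (3)(0.15) + (4)(0.4) + (6)(0.35) = 4.15
E[X²] = (0)²(0.1) + (3)²(0.15) + (4)²(0.4) + (6)²(0.35) = 20.35
V(X) = E[X²] − (E[X])² = 20.35 − (4.15)² = 3.1275

3.128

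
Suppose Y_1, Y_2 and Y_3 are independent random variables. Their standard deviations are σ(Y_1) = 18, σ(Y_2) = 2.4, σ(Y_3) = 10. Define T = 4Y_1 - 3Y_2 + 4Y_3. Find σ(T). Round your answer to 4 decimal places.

var(Y_1) = 324, var(Y_2) = 5.76, var(Y_3) = 100
By independence, var(T) = (4)²var(Y_1) + (-3)²var(Y_2) + (4)²var(Y_3)
= (4)²·324 + (-3)²·5.76 + (4)²·100 = 6835.84
σ(T) = √6835.84 ≈ 82.6791

82.6791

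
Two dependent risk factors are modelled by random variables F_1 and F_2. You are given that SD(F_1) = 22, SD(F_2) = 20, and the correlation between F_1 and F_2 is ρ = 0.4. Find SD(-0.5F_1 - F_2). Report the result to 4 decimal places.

var(F_1) = (22)² = 484;  var(F_2) = (20)² = 400
Cov(F_1,F_2) = ρ·SD(F_1)·SD(F_2) = 0.4·22·20 = 176
var(-0.5F_1 - F_2) = (-0.5)²·var(F_1) + (-1)²·var(F_2) + 2·(-0.5)·(-1)·Cov(F_1,F_2)
= 0.25·484 + 1·400 + 1·176 = 697
SD(-0.5F_1 - F_2) = √697 ≈ 26.4008

26.4008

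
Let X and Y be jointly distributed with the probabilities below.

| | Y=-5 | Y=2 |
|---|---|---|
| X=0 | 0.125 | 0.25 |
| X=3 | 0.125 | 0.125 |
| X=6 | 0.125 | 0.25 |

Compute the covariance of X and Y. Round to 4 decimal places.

E[X] = 3,  E[Y] = -0.625
E[XY] = -1.875
Cov(X,Y) = E[XY] − E[X]E[Y] = -1.875 − (3)(-0.625) = 0

0.0000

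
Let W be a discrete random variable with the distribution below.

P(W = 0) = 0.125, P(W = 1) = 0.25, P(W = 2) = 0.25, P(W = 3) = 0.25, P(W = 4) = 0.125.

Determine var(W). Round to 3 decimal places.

E[W] = (0)(0.125) + (1)(0.25) + (2)(0.25) + (3)(0.25) + (4)(0.125) = 2
E[W²] = (0)²(0.125) + (1)²(0.25) + (2)²(0.25) + (3)²(0.25) + (4)²(0.125) = 5.5
var(W) = E[W²] − (E[W])² = 5.5 − (2)² = 1.5

1.500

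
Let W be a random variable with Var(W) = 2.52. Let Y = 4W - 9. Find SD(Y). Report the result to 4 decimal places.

6.3498

Var(4W - 9) = (4)²·2.52 = 40.32
SD(Y) = √40.32 ≈ 6.3498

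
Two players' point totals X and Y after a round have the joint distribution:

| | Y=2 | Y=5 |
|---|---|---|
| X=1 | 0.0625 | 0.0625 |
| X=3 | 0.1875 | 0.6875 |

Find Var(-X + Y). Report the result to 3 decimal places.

1.750

E[X] = 2.75,  E[Y] = 4.25,  E[XY] = 11.875
Var(X) = 8 − (2.75)² = 0.4375;  Var(Y) = 19.75 − (4.25)² = 1.6875
Cov(X,Y) = 11.875 − (2.75)(4.25) = 0.1875
Var(-X + Y) = (-1)²·0.4375 + (1)²·1.6875 + 2·(-1)·(1)·0.1875 = 1.75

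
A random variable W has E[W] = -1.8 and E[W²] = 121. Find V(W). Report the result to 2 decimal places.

117.76

V(W) = 121 − (-1.8)² = 117.76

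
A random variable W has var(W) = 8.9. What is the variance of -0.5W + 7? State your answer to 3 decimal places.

var(-0.5W + 7) = (-0.5)²·var(W) = 0.25·8.9 = 2.225

2.225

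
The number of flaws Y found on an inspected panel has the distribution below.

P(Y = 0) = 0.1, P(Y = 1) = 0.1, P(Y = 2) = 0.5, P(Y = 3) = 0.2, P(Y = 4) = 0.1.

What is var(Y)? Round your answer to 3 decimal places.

E[Y] = (0)(0.1) + (1)(0.1) + (2)(0.5) + (3)(0.2) + (4)(0.1) = 2.1
E[Y²] = (0)²(0.1) + (1)²(0.1) + (2)²(0.5) + (3)²(0.2) + (4)²(0.1) = 5.5
var(Y) = E[Y²] − (E[Y])² = 5.5 − (2.1)² = 1.09

1.090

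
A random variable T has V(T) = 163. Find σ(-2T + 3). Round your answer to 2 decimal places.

V(-2T + 3) = (-2)²·163 = 652
σ(-2T + 3) = √652 ≈ 25.53

25.53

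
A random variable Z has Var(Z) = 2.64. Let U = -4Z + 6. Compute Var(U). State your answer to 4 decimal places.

Var(-4Z + 6) = (-4)²·Var(Z) = 16·2.64 = 42.24

42.2400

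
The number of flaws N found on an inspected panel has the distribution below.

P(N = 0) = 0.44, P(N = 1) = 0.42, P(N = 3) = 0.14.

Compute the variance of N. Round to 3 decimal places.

0.974

E[N] = (0)(0.44) + (1)(0.42) + (3)(0.14) = 0.84
E[N²] = (0)²(0.44) + (1)²(0.42) + (3)²(0.14) = 1.68
Var(N) = E[N²] − (E[N])² = 1.68 − (0.84)² = 0.9744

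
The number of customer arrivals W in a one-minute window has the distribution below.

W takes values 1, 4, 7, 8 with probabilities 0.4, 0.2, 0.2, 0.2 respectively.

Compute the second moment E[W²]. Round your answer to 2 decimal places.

E[W²] = (1)²(0.4) + (4)²(0.2) + (7)²(0.2) + (8)²(0.2) = 26.2

26.20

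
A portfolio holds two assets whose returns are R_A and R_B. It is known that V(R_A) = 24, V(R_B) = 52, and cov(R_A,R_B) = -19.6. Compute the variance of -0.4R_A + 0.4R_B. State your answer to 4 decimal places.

18.4320

V(-0.4R_A + 0.4R_B) = (-0.4)²·V(R_A) + (0.4)²·V(R_B) + 2·(-0.4)·(0.4)·cov(R_A,R_B)
= 0.16·24 + 0.16·52 + -0.32·-19.6 = 18.432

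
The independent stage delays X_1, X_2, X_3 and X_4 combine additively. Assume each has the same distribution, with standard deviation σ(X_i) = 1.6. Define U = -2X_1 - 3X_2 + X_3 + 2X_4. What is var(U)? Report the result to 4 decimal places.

var(X_i) = (1.6)² = 2.56
By independence, var(U) = (-2)²var(X_1) + (-3)²var(X_2) + (1)²var(X_3) + (2)²var(X_4)
= (-2)²·2.56 + (-3)²·2.56 + (1)²·2.56 + (2)²·2.56 = 46.08

46.0800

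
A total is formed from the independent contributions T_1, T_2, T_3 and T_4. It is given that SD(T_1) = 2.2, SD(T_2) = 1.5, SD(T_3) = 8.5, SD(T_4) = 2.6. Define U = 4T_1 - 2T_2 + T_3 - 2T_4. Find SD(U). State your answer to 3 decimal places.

13.628

V(T_1) = 4.84, V(T_2) = 2.25, V(T_3) = 72.25, V(T_4) = 6.76
By independence, V(U) = (4)²V(T_1) + (-2)²V(T_2) + (1)²V(T_3) + (-2)²V(T_4)
= (4)²·4.84 + (-2)²·2.25 + (1)²·72.25 + (-2)²·6.76 = 185.73
SD(U) = √185.73 ≈ 13.628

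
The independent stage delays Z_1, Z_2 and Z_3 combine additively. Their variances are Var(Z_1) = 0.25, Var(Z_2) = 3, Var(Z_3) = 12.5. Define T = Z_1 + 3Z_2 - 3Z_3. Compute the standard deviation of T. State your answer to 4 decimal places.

By independence, Var(T) = (1)²Var(Z_1) + (3)²Var(Z_2) + (-3)²Var(Z_3)
= (1)²·0.25 + (3)²·3 + (-3)²·12.5 = 139.75
SD(T) = √139.75 ≈ 11.8216

11.8216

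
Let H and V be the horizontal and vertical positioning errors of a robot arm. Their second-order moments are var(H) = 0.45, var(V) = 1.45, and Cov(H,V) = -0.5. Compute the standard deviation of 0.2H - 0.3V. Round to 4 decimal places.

0.4566

var(0.2H - 0.3V) = (0.2)²·var(H) + (-0.3)²·var(V) + 2·(0.2)·(-0.3)·Cov(H,V)
= 0.04·0.45 + 0.09·1.45 + -0.12·-0.5 = 0.2085
sd(0.2H - 0.3V) = √0.2085 ≈ 0.4566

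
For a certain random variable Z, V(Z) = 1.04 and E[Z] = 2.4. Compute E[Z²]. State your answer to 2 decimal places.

6.80

E[Z²] = V(Z) + (E[Z])² = 1.04 + (2.4)² = 6.8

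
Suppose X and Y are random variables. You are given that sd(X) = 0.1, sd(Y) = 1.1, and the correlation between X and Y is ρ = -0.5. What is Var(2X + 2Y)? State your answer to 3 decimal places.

Var(X) = (0.1)² = 0.01;  Var(Y) = (1.1)² = 1.21
cov(X,Y) = ρ·sd(X)·sd(Y) = -0.5·0.1·1.1 = -0.055
Var(2X + 2Y) = (2)²·Var(X) + (2)²·Var(Y) + 2·(2)·(2)·cov(X,Y)
= 4·0.01 + 4·1.21 + 8·-0.055 = 4.44

4.440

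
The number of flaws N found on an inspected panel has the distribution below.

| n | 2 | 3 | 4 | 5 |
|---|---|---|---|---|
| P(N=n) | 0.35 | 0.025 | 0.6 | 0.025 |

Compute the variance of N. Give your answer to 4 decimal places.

0.9600

E[N] = (2)(0.35) + (3)(0.025) + (4)(0.6) + (5)(0.025) = 3.3
E[N²] = (2)²(0.35) + (3)²(0.025) + (4)²(0.6) + (5)²(0.025) = 11.85
var(N) = E[N²] − (E[N])² = 11.85 − (3.3)² = 0.96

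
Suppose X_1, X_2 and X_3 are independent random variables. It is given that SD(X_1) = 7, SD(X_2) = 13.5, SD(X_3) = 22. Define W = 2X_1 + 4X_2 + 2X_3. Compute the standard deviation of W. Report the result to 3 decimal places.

Var(X_1) = 49, Var(X_2) = 182.25, Var(X_3) = 484
By independence, Var(W) = (2)²Var(X_1) + (4)²Var(X_2) + (2)²Var(X_3)
= (2)²·49 + (4)²·182.25 + (2)²·484 = 5048
SD(W) = √5048 ≈ 71.049

71.049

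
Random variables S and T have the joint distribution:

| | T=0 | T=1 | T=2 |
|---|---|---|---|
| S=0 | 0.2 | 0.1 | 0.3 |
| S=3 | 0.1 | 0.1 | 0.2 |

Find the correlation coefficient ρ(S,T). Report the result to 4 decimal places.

E[S] = 1.2,  E[T] = 1.2
E[ST] = 1.5
cov(S,T) = E[ST] − E[S]E[T] = 1.5 − (1.2)(1.2) = 0.06
V(S) = 2.16,  V(T) = 0.76
ρ = 0.06 / √(2.16·0.76) ≈ 0.0468

0.0468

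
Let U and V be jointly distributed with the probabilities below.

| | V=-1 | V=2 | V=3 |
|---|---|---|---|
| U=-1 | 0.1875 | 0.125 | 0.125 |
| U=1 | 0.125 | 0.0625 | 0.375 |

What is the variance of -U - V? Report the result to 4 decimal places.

5.0898

E[U] = 0.125,  E[V] = 1.5625,  E[UV] = 0.6875
Var(U) = 1 − (0.125)² = 0.984375;  Var(V) = 5.5625 − (1.5625)² = 3.12109375
cov(U,V) = 0.6875 − (0.125)(1.5625) = 0.4921875
Var(-U - V) = (-1)²·0.984375 + (-1)²·3.12109375 + 2·(-1)·(-1)·0.4921875 = 5.08984375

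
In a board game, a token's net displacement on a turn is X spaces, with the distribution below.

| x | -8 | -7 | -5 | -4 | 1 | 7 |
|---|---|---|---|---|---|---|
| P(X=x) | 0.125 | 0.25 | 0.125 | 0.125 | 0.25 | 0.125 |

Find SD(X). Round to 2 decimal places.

4.92

E[X] = (-8)(0.125) + (-7)(0.25) + (-5)(0.125) + (-4)(0.125) + (1)(0.25) + (7)(0.125) = -2.75
E[X²] = (-8)²(0.125) + (-7)²(0.25) + (-5)²(0.125) + (-4)²(0.125) + (1)²(0.25) + (7)²(0.125) = 31.75
V(X) = E[X²] − (E[X])² = 31.75 − (-2.75)² = 24.1875
SD(X) = √24.1875 ≈ 4.92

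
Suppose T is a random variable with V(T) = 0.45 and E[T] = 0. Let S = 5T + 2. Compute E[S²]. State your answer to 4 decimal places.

E[5T + 2] = 5·0 + 2 = 2
V(5T + 2) = (5)²·0.45 = 11.25
E[S²] = V(S) + (E[S])² = 11.25 + (2)² = 15.25

15.2500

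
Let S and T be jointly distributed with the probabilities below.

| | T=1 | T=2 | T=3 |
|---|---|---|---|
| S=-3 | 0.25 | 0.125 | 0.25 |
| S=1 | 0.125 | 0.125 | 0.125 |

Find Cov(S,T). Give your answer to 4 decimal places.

E[S] = -1.5,  E[T] = 2
E[ST] = -3
Cov(S,T) = E[ST] − E[S]E[T] = -3 − (-1.5)(2) = 0

0.0000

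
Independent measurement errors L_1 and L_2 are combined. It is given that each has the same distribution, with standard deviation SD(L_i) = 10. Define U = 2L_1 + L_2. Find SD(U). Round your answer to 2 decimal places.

Var(L_i) = (10)² = 100
By independence, Var(U) = (2)²Var(L_1) + (1)²Var(L_2)
= (2)²·100 + (1)²·100 = 500
SD(U) = √500 ≈ 22.36

22.36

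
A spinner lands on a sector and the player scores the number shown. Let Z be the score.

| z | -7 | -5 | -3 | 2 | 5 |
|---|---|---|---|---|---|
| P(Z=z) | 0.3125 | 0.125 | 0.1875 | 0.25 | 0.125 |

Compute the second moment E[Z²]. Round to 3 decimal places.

E[Z²] = (-7)²(0.3125) + (-5)²(0.125) + (-3)²(0.1875) + (2)²(0.25) + (5)²(0.125) = 24.25

24.250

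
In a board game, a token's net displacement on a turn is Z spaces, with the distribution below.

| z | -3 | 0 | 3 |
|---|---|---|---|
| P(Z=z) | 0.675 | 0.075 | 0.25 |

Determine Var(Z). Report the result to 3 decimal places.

E[Z] = (-3)(0.675) + (0)(0.075) + (3)(0.25) = -1.275
E[Z²] = (-3)²(0.675) + (0)²(0.075) + (3)²(0.25) = 8.325
Var(Z) = E[Z²] − (E[Z])² = 8.325 − (-1.275)² = 6.699375

6.699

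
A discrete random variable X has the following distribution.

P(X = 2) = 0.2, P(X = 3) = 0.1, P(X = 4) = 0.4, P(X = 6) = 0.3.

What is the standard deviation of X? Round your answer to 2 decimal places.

E[X] = (2)(0.2) + (3)(0.1) + (4)(0.4) + (6)(0.3) = 4.1
E[X²] = (2)²(0.2) + (3)²(0.1) + (4)²(0.4) + (6)²(0.3) = 18.9
Var(X) = E[X²] − (E[X])² = 18.9 − (4.1)² = 2.09
sd(X) = √2.09 ≈ 1.45

1.45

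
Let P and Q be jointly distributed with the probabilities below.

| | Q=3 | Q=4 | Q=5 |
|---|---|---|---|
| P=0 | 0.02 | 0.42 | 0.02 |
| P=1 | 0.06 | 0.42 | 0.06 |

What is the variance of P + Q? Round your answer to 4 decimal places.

0.4084

E[P] = 0.54,  E[Q] = 4,  E[PQ] = 2.16
Var(P) = 0.54 − (0.54)² = 0.2484;  Var(Q) = 16.16 − (4)² = 0.16
cov(P,Q) = 2.16 − (0.54)(4) = 0
Var(P + Q) = (1)²·0.2484 + (1)²·0.16 + 2·(1)·(1)·0 = 0.4084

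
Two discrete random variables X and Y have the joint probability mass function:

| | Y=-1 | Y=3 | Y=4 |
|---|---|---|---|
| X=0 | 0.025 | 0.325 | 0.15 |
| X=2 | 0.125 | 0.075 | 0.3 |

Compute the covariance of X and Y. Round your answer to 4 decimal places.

E[X] = 1,  E[Y] = 2.85
E[XY] = 2.6
Cov(X,Y) = E[XY] − E[X]E[Y] = 2.6 − (1)(2.85) = -0.25

-0.2500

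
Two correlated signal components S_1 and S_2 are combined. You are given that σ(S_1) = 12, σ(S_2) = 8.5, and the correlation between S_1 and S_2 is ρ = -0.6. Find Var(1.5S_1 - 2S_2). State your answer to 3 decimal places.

980.200

Var(S_1) = (12)² = 144;  Var(S_2) = (8.5)² = 72.25
Cov(S_1,S_2) = ρ·σ(S_1)·σ(S_2) = -0.6·12·8.5 = -61.2
Var(1.5S_1 - 2S_2) = (1.5)²·Var(S_1) + (-2)²·Var(S_2) + 2·(1.5)·(-2)·Cov(S_1,S_2)
= 2.25·144 + 4·72.25 + -6·-61.2 = 980.2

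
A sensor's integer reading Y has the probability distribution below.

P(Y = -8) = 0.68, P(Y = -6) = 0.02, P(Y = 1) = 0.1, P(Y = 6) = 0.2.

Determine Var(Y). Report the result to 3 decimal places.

E[Y] = (-8)(0.68) + (-6)(0.02) + (1)(0.1) + (6)(0.2) = -4.26
E[Y²] = (-8)²(0.68) + (-6)²(0.02) + (1)²(0.1) + (6)²(0.2) = 51.54
Var(Y) = E[Y²] − (E[Y])² = 51.54 − (-4.26)² = 33.3924

33.392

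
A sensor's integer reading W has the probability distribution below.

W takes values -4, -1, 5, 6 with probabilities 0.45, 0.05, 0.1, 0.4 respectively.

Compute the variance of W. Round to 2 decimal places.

23.05

E[W] = (-4)(0.45) + (-1)(0.05) + (5)(0.1) + (6)(0.4) = 1.05
E[W²] = (-4)²(0.45) + (-1)²(0.05) + (5)²(0.1) + (6)²(0.4) = 24.15
V(W) = E[W²] − (E[W])² = 24.15 − (1.05)² = 23.0475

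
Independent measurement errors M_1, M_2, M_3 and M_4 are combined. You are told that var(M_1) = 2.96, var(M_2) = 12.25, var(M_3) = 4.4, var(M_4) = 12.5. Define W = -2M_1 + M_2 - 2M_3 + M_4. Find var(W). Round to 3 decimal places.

By independence, var(W) = (-2)²var(M_1) + (1)²var(M_2) + (-2)²var(M_3) + (1)²var(M_4)
= (-2)²·2.96 + (1)²·12.25 + (-2)²·4.4 + (1)²·12.5 = 54.19

54.190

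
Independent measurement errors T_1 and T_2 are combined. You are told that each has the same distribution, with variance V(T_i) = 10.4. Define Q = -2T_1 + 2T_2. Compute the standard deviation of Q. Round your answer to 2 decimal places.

9.12

By independence, V(Q) = (-2)²V(T_1) + (2)²V(T_2)
= (-2)²·10.4 + (2)²·10.4 = 83.2
SD(Q) = √83.2 ≈ 9.12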